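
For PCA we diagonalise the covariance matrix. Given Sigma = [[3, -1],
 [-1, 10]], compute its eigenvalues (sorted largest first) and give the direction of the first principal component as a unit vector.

Step 1 — characteristic polynomial of 2×2 Sigma:
  det(Sigma - λI) = λ² - trace · λ + det = 0.
  trace = 3 + 10 = 13, det = 3·10 - (-1)² = 29.
Step 2 — discriminant:
  Δ = trace² - 4·det = 169 - 116 = 53.
Step 3 — eigenvalues:
  λ = (trace ± √Δ)/2 = (13 ± 7.2801)/2,
  λ_1 = 10.1401,  λ_2 = 2.8599.

Step 4 — unit eigenvector for λ_1: solve (Sigma - λ_1 I)v = 0. First row:
  (3 - 10.1401)·v_x + (-1)·v_y = 0, i.e. (-7.1401)·v_x + (-1)·v_y = 0,
  so v ∝ (b, λ_1 - a) = (-1, 7.1401); multiply by -1 so the first entry is positive: u = (1, -7.1401).
  ||u|| = √((1)² + (-7.1401)²) = √(51.9804) ≈ 7.2097,
  v_1 = u/||u|| ≈ (0.1387, -0.9903) (||v_1|| = 1).

λ_1 = 10.1401,  λ_2 = 2.8599;  v_1 ≈ (0.1387, -0.9903)


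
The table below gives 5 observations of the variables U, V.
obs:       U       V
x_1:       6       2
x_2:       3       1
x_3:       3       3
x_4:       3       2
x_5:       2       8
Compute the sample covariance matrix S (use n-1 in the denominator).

Step 1 — column means:
  mean(U) = (6 + 3 + 3 + 3 + 2) / 5 = 17/5 = 3.4
  mean(V) = (2 + 1 + 3 + 2 + 8) / 5 = 16/5 = 3.2

Step 2 — sample covariance S[i,j] = (1/(n-1)) · Σ_k (x_{k,i} - mean_i) · (x_{k,j} - mean_j), with n-1 = 4.
  S[U,U] = ((2.6)·(2.6) + (-0.4)·(-0.4) + (-0.4)·(-0.4) + (-0.4)·(-0.4) + (-1.4)·(-1.4)) / 4 = 9.2/4 = 2.3
  S[U,V] = ((2.6)·(-1.2) + (-0.4)·(-2.2) + (-0.4)·(-0.2) + (-0.4)·(-1.2) + (-1.4)·(4.8)) / 4 = -8.4/4 = -2.1
  S[V,V] = ((-1.2)·(-1.2) + (-2.2)·(-2.2) + (-0.2)·(-0.2) + (-1.2)·(-1.2) + (4.8)·(4.8)) / 4 = 30.8/4 = 7.7

S is symmetric (S[j,i] = S[i,j]). Assembling:

S = [[2.3, -2.1],
 [-2.1, 7.7]]


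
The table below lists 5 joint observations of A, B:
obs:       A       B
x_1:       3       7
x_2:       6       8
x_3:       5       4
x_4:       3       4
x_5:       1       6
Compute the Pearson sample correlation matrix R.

Step 1 — column means:
  mean(A) = (3 + 6 + 5 + 3 + 1) / 5 = 18/5 = 3.6
  mean(B) = (7 + 8 + 4 + 4 + 6) / 5 = 29/5 = 5.8

Step 2 — sample variances and covariances s[i,j] = (1/(n-1)) · Σ_k (x_{k,i} - mean_i) · (x_{k,j} - mean_j), with n-1 = 4:
  s[A,A] = ((-0.6)·(-0.6) + (2.4)·(2.4) + (1.4)·(1.4) + (-0.6)·(-0.6) + (-2.6)·(-2.6)) / 4 = 15.2/4 = 3.8
  s[A,B] = ((-0.6)·(1.2) + (2.4)·(2.2) + (1.4)·(-1.8) + (-0.6)·(-1.8) + (-2.6)·(0.2)) / 4 = 2.6/4 = 0.65
  s[B,B] = ((1.2)·(1.2) + (2.2)·(2.2) + (-1.8)·(-1.8) + (-1.8)·(-1.8) + (0.2)·(0.2)) / 4 = 12.8/4 = 3.2
  Sample standard deviations s_i = √(s[i,i]):
  s(A) = √(3.8) = 1.9494
  s(B) = √(3.2) = 1.7889

Step 3 — r_{ij} = s_{ij} / (s_i · s_j):
  r[A,A] = 1 (diagonal).
  r[A,B] = 0.65 / (1.9494 · 1.7889) = 0.65 / 3.4871 = 0.1864
  r[B,B] = 1 (diagonal).

R is symmetric with unit diagonal. Assembling:

R = [[1, 0.1864],
 [0.1864, 1]]


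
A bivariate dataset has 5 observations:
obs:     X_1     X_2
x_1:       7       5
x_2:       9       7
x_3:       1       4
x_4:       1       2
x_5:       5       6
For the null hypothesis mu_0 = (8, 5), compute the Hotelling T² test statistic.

Step 1 — sample mean vector:
  mean(X_1) = (7 + 9 + 1 + 1 + 5) / 5 = 23/5 = 4.6
  mean(X_2) = (5 + 7 + 4 + 2 + 6) / 5 = 24/5 = 4.8
  x̄ = (4.6, 4.8),  deviation x̄ - mu_0 = (4.6, 4.8) - (8, 5) = (-3.4, -0.2).

Step 2 — sample covariance matrix, S[i,j] = (1/(n-1)) · Σ_k (x_{k,i} - mean_i) · (x_{k,j} - mean_j), divisor n-1 = 4:
  S[X_1,X_1] = ((2.4)·(2.4) + (4.4)·(4.4) + (-3.6)·(-3.6) + (-3.6)·(-3.6) + (0.4)·(0.4)) / 4 = 51.2/4 = 12.8
  S[X_1,X_2] = ((2.4)·(0.2) + (4.4)·(2.2) + (-3.6)·(-0.8) + (-3.6)·(-2.8) + (0.4)·(1.2)) / 4 = 23.6/4 = 5.9
  S[X_2,X_2] = ((0.2)·(0.2) + (2.2)·(2.2) + (-0.8)·(-0.8) + (-2.8)·(-2.8) + (1.2)·(1.2)) / 4 = 14.8/4 = 3.7
  S = [[12.8, 5.9],
 [5.9, 3.7]].

Step 3 — invert S. det(S) = 12.8·3.7 - (5.9)² = 12.55.
  S^{-1} = (1/det) · [[d, -b], [-b, a]] = [[0.2948, -0.4701],
 [-0.4701, 1.0199]].

Step 4 — quadratic form (x̄ - mu_0)^T · S^{-1} · (x̄ - mu_0):
  S^{-1} · (x̄ - mu_0) = (-0.9084, 1.3944),
  (x̄ - mu_0)^T · [...] = (-3.4)·(-0.9084) + (-0.2)·(1.3944) = 2.8096.

Step 5 — scale by n: T² = 5 · 2.8096 = 14.0478.

T² ≈ 14.0478


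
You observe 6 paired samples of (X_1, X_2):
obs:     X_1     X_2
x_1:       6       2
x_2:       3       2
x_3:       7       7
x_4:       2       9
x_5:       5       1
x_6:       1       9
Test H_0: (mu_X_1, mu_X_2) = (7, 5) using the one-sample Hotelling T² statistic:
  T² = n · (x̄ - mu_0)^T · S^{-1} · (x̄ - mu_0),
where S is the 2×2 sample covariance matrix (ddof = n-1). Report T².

Step 1 — sample mean vector:
  mean(X_1) = (6 + 3 + 7 + 2 + 5 + 1) / 6 = 24/6 = 4
  mean(X_2) = (2 + 2 + 7 + 9 + 1 + 9) / 6 = 30/6 = 5
  x̄ = (4, 5),  deviation x̄ - mu_0 = (4, 5) - (7, 5) = (-3, 0).

Step 2 — sample covariance matrix, S[i,j] = (1/(n-1)) · Σ_k (x_{k,i} - mean_i) · (x_{k,j} - mean_j), divisor n-1 = 5:
  S[X_1,X_1] = ((2)·(2) + (-1)·(-1) + (3)·(3) + (-2)·(-2) + (1)·(1) + (-3)·(-3)) / 5 = 28/5 = 5.6
  S[X_1,X_2] = ((2)·(-3) + (-1)·(-3) + (3)·(2) + (-2)·(4) + (1)·(-4) + (-3)·(4)) / 5 = -21/5 = -4.2
  S[X_2,X_2] = ((-3)·(-3) + (-3)·(-3) + (2)·(2) + (4)·(4) + (-4)·(-4) + (4)·(4)) / 5 = 70/5 = 14
  S = [[5.6, -4.2],
 [-4.2, 14]].

Step 3 — invert S. det(S) = 5.6·14 - (-4.2)² = 60.76.
  S^{-1} = (1/det) · [[d, -b], [-b, a]] = [[0.2304, 0.0691],
 [0.0691, 0.0922]].

Step 4 — quadratic form (x̄ - mu_0)^T · S^{-1} · (x̄ - mu_0):
  S^{-1} · (x̄ - mu_0) = (-0.6912, -0.2074),
  (x̄ - mu_0)^T · [...] = (-3)·(-0.6912) + (0)·(-0.2074) = 2.0737.

Step 5 — scale by n: T² = 6 · 2.0737 = 12.4424.

T² ≈ 12.4424


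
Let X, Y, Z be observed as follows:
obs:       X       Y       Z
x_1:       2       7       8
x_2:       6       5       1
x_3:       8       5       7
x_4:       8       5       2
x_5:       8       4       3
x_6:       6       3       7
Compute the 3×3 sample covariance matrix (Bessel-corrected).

Step 1 — column means:
  mean(X) = (2 + 6 + 8 + 8 + 8 + 6) / 6 = 38/6 = 6.3333
  mean(Y) = (7 + 5 + 5 + 5 + 4 + 3) / 6 = 29/6 = 4.8333
  mean(Z) = (8 + 1 + 7 + 2 + 3 + 7) / 6 = 28/6 = 4.6667

Step 2 — sample covariance S[i,j] = (1/(n-1)) · Σ_k (x_{k,i} - mean_i) · (x_{k,j} - mean_j), with n-1 = 5.
  S[X,X] = ((-4.3333)·(-4.3333) + (-0.3333)·(-0.3333) + (1.6667)·(1.6667) + (1.6667)·(1.6667) + (1.6667)·(1.6667) + (-0.3333)·(-0.3333)) / 5 = 27.3333/5 = 5.4667
  S[X,Y] = ((-4.3333)·(2.1667) + (-0.3333)·(0.1667) + (1.6667)·(0.1667) + (1.6667)·(0.1667) + (1.6667)·(-0.8333) + (-0.3333)·(-1.8333)) / 5 = -9.6667/5 = -1.9333
  S[X,Z] = ((-4.3333)·(3.3333) + (-0.3333)·(-3.6667) + (1.6667)·(2.3333) + (1.6667)·(-2.6667) + (1.6667)·(-1.6667) + (-0.3333)·(2.3333)) / 5 = -17.3333/5 = -3.4667
  S[Y,Y] = ((2.1667)·(2.1667) + (0.1667)·(0.1667) + (0.1667)·(0.1667) + (0.1667)·(0.1667) + (-0.8333)·(-0.8333) + (-1.8333)·(-1.8333)) / 5 = 8.8333/5 = 1.7667
  S[Y,Z] = ((2.1667)·(3.3333) + (0.1667)·(-3.6667) + (0.1667)·(2.3333) + (0.1667)·(-2.6667) + (-0.8333)·(-1.6667) + (-1.8333)·(2.3333)) / 5 = 3.6667/5 = 0.7333
  S[Z,Z] = ((3.3333)·(3.3333) + (-3.6667)·(-3.6667) + (2.3333)·(2.3333) + (-2.6667)·(-2.6667) + (-1.6667)·(-1.6667) + (2.3333)·(2.3333)) / 5 = 45.3333/5 = 9.0667

S is symmetric (S[j,i] = S[i,j]). Assembling:

S = [[5.4667, -1.9333, -3.4667],
 [-1.9333, 1.7667, 0.7333],
 [-3.4667, 0.7333, 9.0667]]


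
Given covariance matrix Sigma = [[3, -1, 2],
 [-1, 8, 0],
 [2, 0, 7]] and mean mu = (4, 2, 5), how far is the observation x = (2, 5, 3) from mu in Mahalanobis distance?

Step 1 — centre the observation: (x - mu) = (-2, 3, -2).

Step 2 — invert Sigma (cofactor / det for 3×3, or solve directly):
  Sigma^{-1} = [[0.4341, 0.0543, -0.124],
 [0.0543, 0.1318, -0.0155],
 [-0.124, -0.0155, 0.1783]].

Step 3 — form the quadratic (x - mu)^T · Sigma^{-1} · (x - mu):
  Sigma^{-1} · (x - mu) = (-0.4574, 0.3178, -0.155).
  (x - mu)^T · [Sigma^{-1} · (x - mu)] = (-2)·(-0.4574) + (3)·(0.3178) + (-2)·(-0.155) = 2.1783.

Step 4 — take square root: d = √(2.1783) ≈ 1.4759.

d(x, mu) = √(2.1783) ≈ 1.4759


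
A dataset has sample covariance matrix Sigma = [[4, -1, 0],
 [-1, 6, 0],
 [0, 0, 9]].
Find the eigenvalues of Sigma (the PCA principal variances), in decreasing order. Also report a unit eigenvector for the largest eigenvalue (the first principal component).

Step 1 — characteristic polynomial p(λ) = det(λI - Sigma) = λ³ - tr·λ² + c_1·λ - det, where tr = trace, c_1 = sum of the principal 2×2 minors, det = det(Sigma):
  tr = 4 + 6 + 9 = 19,
  c_1 = (4·6 - (-1)²) + (4·9 - (0)²) + (6·9 - (0)²) = 23 + 36 + 54 = 113,
  det = 4·(6·9 - (0)²) - (-1)·((-1)·9 - (0)·(0)) + (0)·((-1)·(0) - 6·(0)) = 4·(54) - (-1)·(-9) + (0)·(0) = 207.
  So p(λ) = λ³ - 19λ² + 113λ - 207.
Step 2 — look for an integer root (rational root theorem: any rational root is an integer divisor of 207). Testing λ = 9:
  p(9) = 729 - 1539 + 1017 - 207 = 0  ✓
  Dividing out (λ - 9): p(λ) = (λ - 9)(λ² - 10λ + 23).
Step 3 — remaining eigenvalues from the quadratic λ² - 10λ + 23 = 0:
  Δ = 10² - 4·23 = 100 - 92 = 8,  λ = (10 ± √8)/2 = (10 ± 2.8284)/2 ≈ 6.4142 or 3.5858.
  Sorted: λ_1 = 9,  λ_2 = 6.4142,  λ_3 = 3.5858  (check: sum = 19 = tr ✓).

Step 4 — unit eigenvector for λ_1 = 9: v spans the null space of (Sigma - λ_1 I), whose rows are
  r_1 = (-5, -1, 0),  r_2 = (-1, -3, 0),  r_3 = (0, 0, 0).
  v is orthogonal to every row, so take v ∝ r_1 × r_2 = ((-1)·(0) - (0)·(-3), (0)·(-1) - (-5)·(0), (-5)·(-3) - (-1)·(-1)) = (0, 0, 14).
  Rescale (divide by 14): u = (0, 0, 1).
  ||u|| = √((0)² + (0)² + (1)²) = √(1) = 1,  v_1 = u/||u|| ≈ (0, 0, 1) (||v_1|| = 1).

λ_1 = 9,  λ_2 = 6.4142,  λ_3 = 3.5858;  v_1 ≈ (0, 0, 1)


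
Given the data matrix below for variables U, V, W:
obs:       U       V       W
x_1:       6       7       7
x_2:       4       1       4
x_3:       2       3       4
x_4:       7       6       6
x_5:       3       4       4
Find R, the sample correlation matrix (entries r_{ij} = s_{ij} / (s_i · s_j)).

Step 1 — column means:
  mean(U) = (6 + 4 + 2 + 7 + 3) / 5 = 22/5 = 4.4
  mean(V) = (7 + 1 + 3 + 6 + 4) / 5 = 21/5 = 4.2
  mean(W) = (7 + 4 + 4 + 6 + 4) / 5 = 25/5 = 5

Step 2 — sample variances and covariances s[i,j] = (1/(n-1)) · Σ_k (x_{k,i} - mean_i) · (x_{k,j} - mean_j), with n-1 = 4:
  s[U,U] = ((1.6)·(1.6) + (-0.4)·(-0.4) + (-2.4)·(-2.4) + (2.6)·(2.6) + (-1.4)·(-1.4)) / 4 = 17.2/4 = 4.3
  s[U,V] = ((1.6)·(2.8) + (-0.4)·(-3.2) + (-2.4)·(-1.2) + (2.6)·(1.8) + (-1.4)·(-0.2)) / 4 = 13.6/4 = 3.4
  s[U,W] = ((1.6)·(2) + (-0.4)·(-1) + (-2.4)·(-1) + (2.6)·(1) + (-1.4)·(-1)) / 4 = 10/4 = 2.5
  s[V,V] = ((2.8)·(2.8) + (-3.2)·(-3.2) + (-1.2)·(-1.2) + (1.8)·(1.8) + (-0.2)·(-0.2)) / 4 = 22.8/4 = 5.7
  s[V,W] = ((2.8)·(2) + (-3.2)·(-1) + (-1.2)·(-1) + (1.8)·(1) + (-0.2)·(-1)) / 4 = 12/4 = 3
  s[W,W] = ((2)·(2) + (-1)·(-1) + (-1)·(-1) + (1)·(1) + (-1)·(-1)) / 4 = 8/4 = 2
  Sample standard deviations s_i = √(s[i,i]):
  s(U) = √(4.3) = 2.0736
  s(V) = √(5.7) = 2.3875
  s(W) = √(2) = 1.4142

Step 3 — r_{ij} = s_{ij} / (s_i · s_j):
  r[U,U] = 1 (diagonal).
  r[U,V] = 3.4 / (2.0736 · 2.3875) = 3.4 / 4.9508 = 0.6868
  r[U,W] = 2.5 / (2.0736 · 1.4142) = 2.5 / 2.9326 = 0.8525
  r[V,V] = 1 (diagonal).
  r[V,W] = 3 / (2.3875 · 1.4142) = 3 / 3.3764 = 0.8885
  r[W,W] = 1 (diagonal).

R is symmetric with unit diagonal. Assembling:

R = [[1, 0.6868, 0.8525],
 [0.6868, 1, 0.8885],
 [0.8525, 0.8885, 1]]


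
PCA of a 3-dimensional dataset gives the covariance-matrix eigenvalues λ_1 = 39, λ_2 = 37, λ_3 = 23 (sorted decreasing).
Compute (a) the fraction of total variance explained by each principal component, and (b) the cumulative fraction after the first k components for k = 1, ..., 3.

Step 1 — total variance = trace(Sigma) = Σ λ_i = 39 + 37 + 23 = 99.

Step 2 — fraction explained by component i = λ_i / Σ λ:
  PC1: 39/99 = 0.3939
  PC2: 37/99 = 0.3737
  PC3: 23/99 = 0.2323

Step 3 — cumulative fraction after k components = (λ_1 + ... + λ_k) / Σ λ:
  k = 1: 39/99 = 0.3939
  k = 2: (39 + 37)/99 = 76/99 = 0.7677
  k = 3: (39 + 37 + 23)/99 = 99/99 = 1

Summary (fraction, with percent):

explained: PC1 0.3939 (39.39%), PC2 0.3737 (37.37%), PC3 0.2323 (23.23%);  cumulative: 0.3939, 0.7677, 1


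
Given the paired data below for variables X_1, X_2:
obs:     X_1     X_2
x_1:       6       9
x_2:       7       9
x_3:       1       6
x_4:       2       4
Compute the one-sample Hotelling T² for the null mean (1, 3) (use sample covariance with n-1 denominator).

Step 1 — sample mean vector:
  mean(X_1) = (6 + 7 + 1 + 2) / 4 = 16/4 = 4
  mean(X_2) = (9 + 9 + 6 + 4) / 4 = 28/4 = 7
  x̄ = (4, 7),  deviation x̄ - mu_0 = (4, 7) - (1, 3) = (3, 4).

Step 2 — sample covariance matrix, S[i,j] = (1/(n-1)) · Σ_k (x_{k,i} - mean_i) · (x_{k,j} - mean_j), divisor n-1 = 3:
  S[X_1,X_1] = ((2)·(2) + (3)·(3) + (-3)·(-3) + (-2)·(-2)) / 3 = 26/3 = 8.6667
  S[X_1,X_2] = ((2)·(2) + (3)·(2) + (-3)·(-1) + (-2)·(-3)) / 3 = 19/3 = 6.3333
  S[X_2,X_2] = ((2)·(2) + (2)·(2) + (-1)·(-1) + (-3)·(-3)) / 3 = 18/3 = 6
  S = [[8.6667, 6.3333],
 [6.3333, 6]].

Step 3 — invert S. det(S) = 8.6667·6 - (6.3333)² = 11.8889.
  S^{-1} = (1/det) · [[d, -b], [-b, a]] = [[0.5047, -0.5327],
 [-0.5327, 0.729]].

Step 4 — quadratic form (x̄ - mu_0)^T · S^{-1} · (x̄ - mu_0):
  S^{-1} · (x̄ - mu_0) = (-0.6168, 1.3178),
  (x̄ - mu_0)^T · [...] = (3)·(-0.6168) + (4)·(1.3178) = 3.4206.

Step 5 — scale by n: T² = 4 · 3.4206 = 13.6822.

T² ≈ 13.6822


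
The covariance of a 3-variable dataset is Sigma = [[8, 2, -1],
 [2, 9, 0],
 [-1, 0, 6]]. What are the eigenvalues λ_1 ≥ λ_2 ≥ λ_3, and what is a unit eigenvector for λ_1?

Step 1 — characteristic polynomial p(λ) = det(λI - Sigma) = λ³ - tr·λ² + c_1·λ - det, where tr = trace, c_1 = sum of the principal 2×2 minors, det = det(Sigma):
  tr = 8 + 9 + 6 = 23,
  c_1 = (8·9 - (2)²) + (8·6 - (-1)²) + (9·6 - (0)²) = 68 + 47 + 54 = 169,
  det = 8·(9·6 - (0)²) - (2)·((2)·6 - (0)·(-1)) + (-1)·((2)·(0) - 9·(-1)) = 8·(54) - (2)·(12) + (-1)·(9) = 399.
  So p(λ) = λ³ - 23λ² + 169λ - 399.
Step 2 — look for an integer root (rational root theorem: any rational root is an integer divisor of 399). Testing λ = 7:
  p(7) = 343 - 1127 + 1183 - 399 = 0  ✓
  Dividing out (λ - 7): p(λ) = (λ - 7)(λ² - 16λ + 57).
Step 3 — remaining eigenvalues from the quadratic λ² - 16λ + 57 = 0:
  Δ = 16² - 4·57 = 256 - 228 = 28,  λ = (16 ± √28)/2 = (16 ± 5.2915)/2 ≈ 10.6458 or 5.3542.
  Sorted: λ_1 = 10.6458,  λ_2 = 7,  λ_3 = 5.3542  (check: sum = 23 = tr ✓).

Step 4 — unit eigenvector for λ_1 ≈ 10.6458: v spans the null space of (Sigma - λ_1 I), whose rows are
  r_1 = (-2.6458, 2, -1),  r_2 = (2, -1.6458, 0),  r_3 = (-1, 0, -4.6458).
  v is orthogonal to every row, so take v ∝ r_1 × r_2 = ((2)·(0) - (-1)·(-1.6458), (-1)·(2) - (-2.6458)·(0), (-2.6458)·(-1.6458) - (2)·(2)) ≈ (-1.6458, -2, 0.3542).
  Rescale (multiply by -1 so the first nonzero entry is positive): u = (1.6458, 2, -0.3542).
  ||u|| = √((1.6458)² + (2)² + (-0.3542)²) = √(6.834) ≈ 2.6142,  v_1 = u/||u|| ≈ (0.6295, 0.7651, -0.1355) (||v_1|| = 1).

λ_1 = 10.6458,  λ_2 = 7,  λ_3 = 5.3542;  v_1 ≈ (0.6295, 0.7651, -0.1355)


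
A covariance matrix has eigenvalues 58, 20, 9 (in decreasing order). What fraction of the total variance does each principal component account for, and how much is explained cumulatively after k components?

Step 1 — total variance = trace(Sigma) = Σ λ_i = 58 + 20 + 9 = 87.

Step 2 — fraction explained by component i = λ_i / Σ λ:
  PC1: 58/87 = 0.6667
  PC2: 20/87 = 0.2299
  PC3: 9/87 = 0.1034

Step 3 — cumulative fraction after k components = (λ_1 + ... + λ_k) / Σ λ:
  k = 1: 58/87 = 0.6667
  k = 2: (58 + 20)/87 = 78/87 = 0.8966
  k = 3: (58 + 20 + 9)/87 = 87/87 = 1

Summary (fraction, with percent):

explained: PC1 0.6667 (66.67%), PC2 0.2299 (22.99%), PC3 0.1034 (10.34%);  cumulative: 0.6667, 0.8966, 1


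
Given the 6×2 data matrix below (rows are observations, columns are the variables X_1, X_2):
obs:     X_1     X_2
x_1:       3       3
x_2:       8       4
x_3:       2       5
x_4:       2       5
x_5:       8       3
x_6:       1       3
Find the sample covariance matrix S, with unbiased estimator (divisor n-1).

Step 1 — column means:
  mean(X_1) = (3 + 8 + 2 + 2 + 8 + 1) / 6 = 24/6 = 4
  mean(X_2) = (3 + 4 + 5 + 5 + 3 + 3) / 6 = 23/6 = 3.8333

Step 2 — sample covariance S[i,j] = (1/(n-1)) · Σ_k (x_{k,i} - mean_i) · (x_{k,j} - mean_j), with n-1 = 5.
  S[X_1,X_1] = ((-1)·(-1) + (4)·(4) + (-2)·(-2) + (-2)·(-2) + (4)·(4) + (-3)·(-3)) / 5 = 50/5 = 10
  S[X_1,X_2] = ((-1)·(-0.8333) + (4)·(0.1667) + (-2)·(1.1667) + (-2)·(1.1667) + (4)·(-0.8333) + (-3)·(-0.8333)) / 5 = -4/5 = -0.8
  S[X_2,X_2] = ((-0.8333)·(-0.8333) + (0.1667)·(0.1667) + (1.1667)·(1.1667) + (1.1667)·(1.1667) + (-0.8333)·(-0.8333) + (-0.8333)·(-0.8333)) / 5 = 4.8333/5 = 0.9667

S is symmetric (S[j,i] = S[i,j]). Assembling:

S = [[10, -0.8],
 [-0.8, 0.9667]]


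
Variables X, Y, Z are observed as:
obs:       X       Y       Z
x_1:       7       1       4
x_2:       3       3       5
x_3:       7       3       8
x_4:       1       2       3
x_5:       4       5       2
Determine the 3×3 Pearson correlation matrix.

Step 1 — column means:
  mean(X) = (7 + 3 + 7 + 1 + 4) / 5 = 22/5 = 4.4
  mean(Y) = (1 + 3 + 3 + 2 + 5) / 5 = 14/5 = 2.8
  mean(Z) = (4 + 5 + 8 + 3 + 2) / 5 = 22/5 = 4.4

Step 2 — sample variances and covariances s[i,j] = (1/(n-1)) · Σ_k (x_{k,i} - mean_i) · (x_{k,j} - mean_j), with n-1 = 4:
  s[X,X] = ((2.6)·(2.6) + (-1.4)·(-1.4) + (2.6)·(2.6) + (-3.4)·(-3.4) + (-0.4)·(-0.4)) / 4 = 27.2/4 = 6.8
  s[X,Y] = ((2.6)·(-1.8) + (-1.4)·(0.2) + (2.6)·(0.2) + (-3.4)·(-0.8) + (-0.4)·(2.2)) / 4 = -2.6/4 = -0.65
  s[X,Z] = ((2.6)·(-0.4) + (-1.4)·(0.6) + (2.6)·(3.6) + (-3.4)·(-1.4) + (-0.4)·(-2.4)) / 4 = 13.2/4 = 3.3
  s[Y,Y] = ((-1.8)·(-1.8) + (0.2)·(0.2) + (0.2)·(0.2) + (-0.8)·(-0.8) + (2.2)·(2.2)) / 4 = 8.8/4 = 2.2
  s[Y,Z] = ((-1.8)·(-0.4) + (0.2)·(0.6) + (0.2)·(3.6) + (-0.8)·(-1.4) + (2.2)·(-2.4)) / 4 = -2.6/4 = -0.65
  s[Z,Z] = ((-0.4)·(-0.4) + (0.6)·(0.6) + (3.6)·(3.6) + (-1.4)·(-1.4) + (-2.4)·(-2.4)) / 4 = 21.2/4 = 5.3
  Sample standard deviations s_i = √(s[i,i]):
  s(X) = √(6.8) = 2.6077
  s(Y) = √(2.2) = 1.4832
  s(Z) = √(5.3) = 2.3022

Step 3 — r_{ij} = s_{ij} / (s_i · s_j):
  r[X,X] = 1 (diagonal).
  r[X,Y] = -0.65 / (2.6077 · 1.4832) = -0.65 / 3.8678 = -0.1681
  r[X,Z] = 3.3 / (2.6077 · 2.3022) = 3.3 / 6.0033 = 0.5497
  r[Y,Y] = 1 (diagonal).
  r[Y,Z] = -0.65 / (1.4832 · 2.3022) = -0.65 / 3.4147 = -0.1904
  r[Z,Z] = 1 (diagonal).

R is symmetric with unit diagonal. Assembling:

R = [[1, -0.1681, 0.5497],
 [-0.1681, 1, -0.1904],
 [0.5497, -0.1904, 1]]


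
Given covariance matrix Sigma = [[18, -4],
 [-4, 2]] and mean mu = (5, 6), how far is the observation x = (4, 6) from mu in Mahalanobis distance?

Step 1 — centre the observation: (x - mu) = (-1, 0).

Step 2 — invert Sigma. det(Sigma) = 18·2 - (-4)² = 20.
  Sigma^{-1} = (1/det) · [[d, -b], [-b, a]] = [[0.1, 0.2],
 [0.2, 0.9]].

Step 3 — form the quadratic (x - mu)^T · Sigma^{-1} · (x - mu):
  Sigma^{-1} · (x - mu) = (-0.1, -0.2).
  (x - mu)^T · [Sigma^{-1} · (x - mu)] = (-1)·(-0.1) + (0)·(-0.2) = 0.1.

Step 4 — take square root: d = √(0.1) ≈ 0.3162.

d(x, mu) = √(0.1) ≈ 0.3162


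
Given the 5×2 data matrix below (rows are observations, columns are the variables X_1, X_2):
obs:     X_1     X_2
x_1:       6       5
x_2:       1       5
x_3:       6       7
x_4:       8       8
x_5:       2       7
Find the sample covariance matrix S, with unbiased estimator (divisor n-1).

Step 1 — column means:
  mean(X_1) = (6 + 1 + 6 + 8 + 2) / 5 = 23/5 = 4.6
  mean(X_2) = (5 + 5 + 7 + 8 + 7) / 5 = 32/5 = 6.4

Step 2 — sample covariance S[i,j] = (1/(n-1)) · Σ_k (x_{k,i} - mean_i) · (x_{k,j} - mean_j), with n-1 = 4.
  S[X_1,X_1] = ((1.4)·(1.4) + (-3.6)·(-3.6) + (1.4)·(1.4) + (3.4)·(3.4) + (-2.6)·(-2.6)) / 4 = 35.2/4 = 8.8
  S[X_1,X_2] = ((1.4)·(-1.4) + (-3.6)·(-1.4) + (1.4)·(0.6) + (3.4)·(1.6) + (-2.6)·(0.6)) / 4 = 7.8/4 = 1.95
  S[X_2,X_2] = ((-1.4)·(-1.4) + (-1.4)·(-1.4) + (0.6)·(0.6) + (1.6)·(1.6) + (0.6)·(0.6)) / 4 = 7.2/4 = 1.8

S is symmetric (S[j,i] = S[i,j]). Assembling:

S = [[8.8, 1.95],
 [1.95, 1.8]]


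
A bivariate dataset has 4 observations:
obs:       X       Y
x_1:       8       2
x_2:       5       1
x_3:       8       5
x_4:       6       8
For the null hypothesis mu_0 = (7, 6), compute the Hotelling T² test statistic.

Step 1 — sample mean vector:
  mean(X) = (8 + 5 + 8 + 6) / 4 = 27/4 = 6.75
  mean(Y) = (2 + 1 + 5 + 8) / 4 = 16/4 = 4
  x̄ = (6.75, 4),  deviation x̄ - mu_0 = (6.75, 4) - (7, 6) = (-0.25, -2).

Step 2 — sample covariance matrix, S[i,j] = (1/(n-1)) · Σ_k (x_{k,i} - mean_i) · (x_{k,j} - mean_j), divisor n-1 = 3:
  S[X,X] = ((1.25)·(1.25) + (-1.75)·(-1.75) + (1.25)·(1.25) + (-0.75)·(-0.75)) / 3 = 6.75/3 = 2.25
  S[X,Y] = ((1.25)·(-2) + (-1.75)·(-3) + (1.25)·(1) + (-0.75)·(4)) / 3 = 1/3 = 0.3333
  S[Y,Y] = ((-2)·(-2) + (-3)·(-3) + (1)·(1) + (4)·(4)) / 3 = 30/3 = 10
  S = [[2.25, 0.3333],
 [0.3333, 10]].

Step 3 — invert S. det(S) = 2.25·10 - (0.3333)² = 22.3889.
  S^{-1} = (1/det) · [[d, -b], [-b, a]] = [[0.4467, -0.0149],
 [-0.0149, 0.1005]].

Step 4 — quadratic form (x̄ - mu_0)^T · S^{-1} · (x̄ - mu_0):
  S^{-1} · (x̄ - mu_0) = (-0.0819, -0.1973),
  (x̄ - mu_0)^T · [...] = (-0.25)·(-0.0819) + (-2)·(-0.1973) = 0.415.

Step 5 — scale by n: T² = 4 · 0.415 = 1.66.

T² ≈ 1.66


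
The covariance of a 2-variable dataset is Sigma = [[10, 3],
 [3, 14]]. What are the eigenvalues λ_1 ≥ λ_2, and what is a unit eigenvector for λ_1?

Step 1 — characteristic polynomial of 2×2 Sigma:
  det(Sigma - λI) = λ² - trace · λ + det = 0.
  trace = 10 + 14 = 24, det = 10·14 - (3)² = 131.
Step 2 — discriminant:
  Δ = trace² - 4·det = 576 - 524 = 52.
Step 3 — eigenvalues:
  λ = (trace ± √Δ)/2 = (24 ± 7.2111)/2,
  λ_1 = 15.6056,  λ_2 = 8.3944.

Step 4 — unit eigenvector for λ_1: solve (Sigma - λ_1 I)v = 0. First row:
  (10 - 15.6056)·v_x + (3)·v_y = 0, i.e. (-5.6056)·v_x + (3)·v_y = 0,
  so v ∝ (b, λ_1 - a) = (3, 5.6056) = u.
  ||u|| = √((3)² + (5.6056)²) = √(40.4222) ≈ 6.3578,
  v_1 = u/||u|| ≈ (0.4719, 0.8817) (||v_1|| = 1).

λ_1 = 15.6056,  λ_2 = 8.3944;  v_1 ≈ (0.4719, 0.8817)


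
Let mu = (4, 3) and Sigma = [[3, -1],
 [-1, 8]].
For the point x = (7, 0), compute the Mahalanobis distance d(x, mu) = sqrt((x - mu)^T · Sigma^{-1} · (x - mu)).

Step 1 — centre the observation: (x - mu) = (3, -3).

Step 2 — invert Sigma. det(Sigma) = 3·8 - (-1)² = 23.
  Sigma^{-1} = (1/det) · [[d, -b], [-b, a]] = [[0.3478, 0.0435],
 [0.0435, 0.1304]].

Step 3 — form the quadratic (x - mu)^T · Sigma^{-1} · (x - mu):
  Sigma^{-1} · (x - mu) = (0.913, -0.2609).
  (x - mu)^T · [Sigma^{-1} · (x - mu)] = (3)·(0.913) + (-3)·(-0.2609) = 3.5217.

Step 4 — take square root: d = √(3.5217) ≈ 1.8766.

d(x, mu) = √(3.5217) ≈ 1.8766


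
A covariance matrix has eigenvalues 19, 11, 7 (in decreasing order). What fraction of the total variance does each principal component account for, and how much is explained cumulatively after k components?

Step 1 — total variance = trace(Sigma) = Σ λ_i = 19 + 11 + 7 = 37.

Step 2 — fraction explained by component i = λ_i / Σ λ:
  PC1: 19/37 = 0.5135
  PC2: 11/37 = 0.2973
  PC3: 7/37 = 0.1892

Step 3 — cumulative fraction after k components = (λ_1 + ... + λ_k) / Σ λ:
  k = 1: 19/37 = 0.5135
  k = 2: (19 + 11)/37 = 30/37 = 0.8108
  k = 3: (19 + 11 + 7)/37 = 37/37 = 1

Summary (fraction, with percent):

explained: PC1 0.5135 (51.35%), PC2 0.2973 (29.73%), PC3 0.1892 (18.92%);  cumulative: 0.5135, 0.8108, 1


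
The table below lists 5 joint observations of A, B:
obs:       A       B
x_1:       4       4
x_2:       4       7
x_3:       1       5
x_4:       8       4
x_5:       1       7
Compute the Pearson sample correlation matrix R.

Step 1 — column means:
  mean(A) = (4 + 4 + 1 + 8 + 1) / 5 = 18/5 = 3.6
  mean(B) = (4 + 7 + 5 + 4 + 7) / 5 = 27/5 = 5.4

Step 2 — sample variances and covariances s[i,j] = (1/(n-1)) · Σ_k (x_{k,i} - mean_i) · (x_{k,j} - mean_j), with n-1 = 4:
  s[A,A] = ((0.4)·(0.4) + (0.4)·(0.4) + (-2.6)·(-2.6) + (4.4)·(4.4) + (-2.6)·(-2.6)) / 4 = 33.2/4 = 8.3
  s[A,B] = ((0.4)·(-1.4) + (0.4)·(1.6) + (-2.6)·(-0.4) + (4.4)·(-1.4) + (-2.6)·(1.6)) / 4 = -9.2/4 = -2.3
  s[B,B] = ((-1.4)·(-1.4) + (1.6)·(1.6) + (-0.4)·(-0.4) + (-1.4)·(-1.4) + (1.6)·(1.6)) / 4 = 9.2/4 = 2.3
  Sample standard deviations s_i = √(s[i,i]):
  s(A) = √(8.3) = 2.881
  s(B) = √(2.3) = 1.5166

Step 3 — r_{ij} = s_{ij} / (s_i · s_j):
  r[A,A] = 1 (diagonal).
  r[A,B] = -2.3 / (2.881 · 1.5166) = -2.3 / 4.3692 = -0.5264
  r[B,B] = 1 (diagonal).

R is symmetric with unit diagonal. Assembling:

R = [[1, -0.5264],
 [-0.5264, 1]]


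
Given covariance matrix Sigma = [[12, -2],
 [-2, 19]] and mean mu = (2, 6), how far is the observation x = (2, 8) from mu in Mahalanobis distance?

Step 1 — centre the observation: (x - mu) = (0, 2).

Step 2 — invert Sigma. det(Sigma) = 12·19 - (-2)² = 224.
  Sigma^{-1} = (1/det) · [[d, -b], [-b, a]] = [[0.0848, 0.0089],
 [0.0089, 0.0536]].

Step 3 — form the quadratic (x - mu)^T · Sigma^{-1} · (x - mu):
  Sigma^{-1} · (x - mu) = (0.0179, 0.1071).
  (x - mu)^T · [Sigma^{-1} · (x - mu)] = (0)·(0.0179) + (2)·(0.1071) = 0.2143.

Step 4 — take square root: d = √(0.2143) ≈ 0.4629.

d(x, mu) = √(0.2143) ≈ 0.4629


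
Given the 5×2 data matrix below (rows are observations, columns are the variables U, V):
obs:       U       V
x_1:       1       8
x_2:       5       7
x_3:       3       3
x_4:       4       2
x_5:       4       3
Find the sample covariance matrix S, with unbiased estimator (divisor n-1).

Step 1 — column means:
  mean(U) = (1 + 5 + 3 + 4 + 4) / 5 = 17/5 = 3.4
  mean(V) = (8 + 7 + 3 + 2 + 3) / 5 = 23/5 = 4.6

Step 2 — sample covariance S[i,j] = (1/(n-1)) · Σ_k (x_{k,i} - mean_i) · (x_{k,j} - mean_j), with n-1 = 4.
  S[U,U] = ((-2.4)·(-2.4) + (1.6)·(1.6) + (-0.4)·(-0.4) + (0.6)·(0.6) + (0.6)·(0.6)) / 4 = 9.2/4 = 2.3
  S[U,V] = ((-2.4)·(3.4) + (1.6)·(2.4) + (-0.4)·(-1.6) + (0.6)·(-2.6) + (0.6)·(-1.6)) / 4 = -6.2/4 = -1.55
  S[V,V] = ((3.4)·(3.4) + (2.4)·(2.4) + (-1.6)·(-1.6) + (-2.6)·(-2.6) + (-1.6)·(-1.6)) / 4 = 29.2/4 = 7.3

S is symmetric (S[j,i] = S[i,j]). Assembling:

S = [[2.3, -1.55],
 [-1.55, 7.3]]


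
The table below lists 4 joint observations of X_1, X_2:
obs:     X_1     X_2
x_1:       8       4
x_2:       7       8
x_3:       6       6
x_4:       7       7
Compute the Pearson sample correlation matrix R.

Step 1 — column means:
  mean(X_1) = (8 + 7 + 6 + 7) / 4 = 28/4 = 7
  mean(X_2) = (4 + 8 + 6 + 7) / 4 = 25/4 = 6.25

Step 2 — sample variances and covariances s[i,j] = (1/(n-1)) · Σ_k (x_{k,i} - mean_i) · (x_{k,j} - mean_j), with n-1 = 3:
  s[X_1,X_1] = ((1)·(1) + (0)·(0) + (-1)·(-1) + (0)·(0)) / 3 = 2/3 = 0.6667
  s[X_1,X_2] = ((1)·(-2.25) + (0)·(1.75) + (-1)·(-0.25) + (0)·(0.75)) / 3 = -2/3 = -0.6667
  s[X_2,X_2] = ((-2.25)·(-2.25) + (1.75)·(1.75) + (-0.25)·(-0.25) + (0.75)·(0.75)) / 3 = 8.75/3 = 2.9167
  Sample standard deviations s_i = √(s[i,i]):
  s(X_1) = √(0.6667) = 0.8165
  s(X_2) = √(2.9167) = 1.7078

Step 3 — r_{ij} = s_{ij} / (s_i · s_j):
  r[X_1,X_1] = 1 (diagonal).
  r[X_1,X_2] = -0.6667 / (0.8165 · 1.7078) = -0.6667 / 1.3944 = -0.4781
  r[X_2,X_2] = 1 (diagonal).

R is symmetric with unit diagonal. Assembling:

R = [[1, -0.4781],
 [-0.4781, 1]]


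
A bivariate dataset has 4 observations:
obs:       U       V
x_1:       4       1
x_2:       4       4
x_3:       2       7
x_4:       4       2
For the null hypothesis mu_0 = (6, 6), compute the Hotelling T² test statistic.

Step 1 — sample mean vector:
  mean(U) = (4 + 4 + 2 + 4) / 4 = 14/4 = 3.5
  mean(V) = (1 + 4 + 7 + 2) / 4 = 14/4 = 3.5
  x̄ = (3.5, 3.5),  deviation x̄ - mu_0 = (3.5, 3.5) - (6, 6) = (-2.5, -2.5).

Step 2 — sample covariance matrix, S[i,j] = (1/(n-1)) · Σ_k (x_{k,i} - mean_i) · (x_{k,j} - mean_j), divisor n-1 = 3:
  S[U,U] = ((0.5)·(0.5) + (0.5)·(0.5) + (-1.5)·(-1.5) + (0.5)·(0.5)) / 3 = 3/3 = 1
  S[U,V] = ((0.5)·(-2.5) + (0.5)·(0.5) + (-1.5)·(3.5) + (0.5)·(-1.5)) / 3 = -7/3 = -2.3333
  S[V,V] = ((-2.5)·(-2.5) + (0.5)·(0.5) + (3.5)·(3.5) + (-1.5)·(-1.5)) / 3 = 21/3 = 7
  S = [[1, -2.3333],
 [-2.3333, 7]].

Step 3 — invert S. det(S) = 1·7 - (-2.3333)² = 1.5556.
  S^{-1} = (1/det) · [[d, -b], [-b, a]] = [[4.5, 1.5],
 [1.5, 0.6429]].

Step 4 — quadratic form (x̄ - mu_0)^T · S^{-1} · (x̄ - mu_0):
  S^{-1} · (x̄ - mu_0) = (-15, -5.3571),
  (x̄ - mu_0)^T · [...] = (-2.5)·(-15) + (-2.5)·(-5.3571) = 50.8929.

Step 5 — scale by n: T² = 4 · 50.8929 = 203.5714.

T² ≈ 203.5714


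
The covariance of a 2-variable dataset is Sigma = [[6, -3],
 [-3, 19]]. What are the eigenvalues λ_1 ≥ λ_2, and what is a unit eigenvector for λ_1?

Step 1 — characteristic polynomial of 2×2 Sigma:
  det(Sigma - λI) = λ² - trace · λ + det = 0.
  trace = 6 + 19 = 25, det = 6·19 - (-3)² = 105.
Step 2 — discriminant:
  Δ = trace² - 4·det = 625 - 420 = 205.
Step 3 — eigenvalues:
  λ = (trace ± √Δ)/2 = (25 ± 14.3178)/2,
  λ_1 = 19.6589,  λ_2 = 5.3411.

Step 4 — unit eigenvector for λ_1: solve (Sigma - λ_1 I)v = 0. First row:
  (6 - 19.6589)·v_x + (-3)·v_y = 0, i.e. (-13.6589)·v_x + (-3)·v_y = 0,
  so v ∝ (b, λ_1 - a) = (-3, 13.6589); multiply by -1 so the first entry is positive: u = (3, -13.6589).
  ||u|| = √((3)² + (-13.6589)²) = √(195.5658) ≈ 13.9845,
  v_1 = u/||u|| ≈ (0.2145, -0.9767) (||v_1|| = 1).

λ_1 = 19.6589,  λ_2 = 5.3411;  v_1 ≈ (0.2145, -0.9767)


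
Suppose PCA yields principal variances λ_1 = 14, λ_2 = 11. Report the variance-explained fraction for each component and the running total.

Step 1 — total variance = trace(Sigma) = Σ λ_i = 14 + 11 = 25.

Step 2 — fraction explained by component i = λ_i / Σ λ:
  PC1: 14/25 = 0.56
  PC2: 11/25 = 0.44

Step 3 — cumulative fraction after k components = (λ_1 + ... + λ_k) / Σ λ:
  k = 1: 14/25 = 0.56
  k = 2: (14 + 11)/25 = 25/25 = 1

Summary (fraction, with percent):

explained: PC1 0.56 (56%), PC2 0.44 (44%);  cumulative: 0.56, 1


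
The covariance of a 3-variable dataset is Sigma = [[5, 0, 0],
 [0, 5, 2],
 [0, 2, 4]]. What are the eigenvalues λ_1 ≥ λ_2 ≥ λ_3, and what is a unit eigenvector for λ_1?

Step 1 — characteristic polynomial p(λ) = det(λI - Sigma) = λ³ - tr·λ² + c_1·λ - det, where tr = trace, c_1 = sum of the principal 2×2 minors, det = det(Sigma):
  tr = 5 + 5 + 4 = 14,
  c_1 = (5·5 - (0)²) + (5·4 - (0)²) + (5·4 - (2)²) = 25 + 20 + 16 = 61,
  det = 5·(5·4 - (2)²) - (0)·((0)·4 - (2)·(0)) + (0)·((0)·(2) - 5·(0)) = 5·(16) - (0)·(0) + (0)·(0) = 80.
  So p(λ) = λ³ - 14λ² + 61λ - 80.
Step 2 — look for an integer root (rational root theorem: any rational root is an integer divisor of 80). Testing λ = 5:
  p(5) = 125 - 350 + 305 - 80 = 0  ✓
  Dividing out (λ - 5): p(λ) = (λ - 5)(λ² - 9λ + 16).
Step 3 — remaining eigenvalues from the quadratic λ² - 9λ + 16 = 0:
  Δ = 9² - 4·16 = 81 - 64 = 17,  λ = (9 ± √17)/2 = (9 ± 4.1231)/2 ≈ 6.5616 or 2.4384.
  Sorted: λ_1 = 6.5616,  λ_2 = 5,  λ_3 = 2.4384  (check: sum = 14 = tr ✓).

Step 4 — unit eigenvector for λ_1 ≈ 6.5616: v spans the null space of (Sigma - λ_1 I), whose rows are
  r_1 = (-1.5616, 0, 0),  r_2 = (0, -1.5616, 2),  r_3 = (0, 2, -2.5616).
  v is orthogonal to every row, so take v ∝ r_1 × r_2 = ((0)·(2) - (0)·(-1.5616), (0)·(0) - (-1.5616)·(2), (-1.5616)·(-1.5616) - (0)·(0)) ≈ (0, 3.1231, 2.4384).
  Let u = (0, 3.1231, 2.4384).
  ||u|| = √((0)² + (3.1231)² + (2.4384)²) = √(15.6998) ≈ 3.9623,  v_1 = u/||u|| ≈ (0, 0.7882, 0.6154) (||v_1|| = 1).

λ_1 = 6.5616,  λ_2 = 5,  λ_3 = 2.4384;  v_1 ≈ (0, 0.7882, 0.6154)


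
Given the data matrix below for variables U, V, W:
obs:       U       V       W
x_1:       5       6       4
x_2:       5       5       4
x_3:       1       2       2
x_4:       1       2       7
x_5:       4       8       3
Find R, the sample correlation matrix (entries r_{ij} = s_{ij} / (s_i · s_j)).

Step 1 — column means:
  mean(U) = (5 + 5 + 1 + 1 + 4) / 5 = 16/5 = 3.2
  mean(V) = (6 + 5 + 2 + 2 + 8) / 5 = 23/5 = 4.6
  mean(W) = (4 + 4 + 2 + 7 + 3) / 5 = 20/5 = 4

Step 2 — sample variances and covariances s[i,j] = (1/(n-1)) · Σ_k (x_{k,i} - mean_i) · (x_{k,j} - mean_j), with n-1 = 4:
  s[U,U] = ((1.8)·(1.8) + (1.8)·(1.8) + (-2.2)·(-2.2) + (-2.2)·(-2.2) + (0.8)·(0.8)) / 4 = 16.8/4 = 4.2
  s[U,V] = ((1.8)·(1.4) + (1.8)·(0.4) + (-2.2)·(-2.6) + (-2.2)·(-2.6) + (0.8)·(3.4)) / 4 = 17.4/4 = 4.35
  s[U,W] = ((1.8)·(0) + (1.8)·(0) + (-2.2)·(-2) + (-2.2)·(3) + (0.8)·(-1)) / 4 = -3/4 = -0.75
  s[V,V] = ((1.4)·(1.4) + (0.4)·(0.4) + (-2.6)·(-2.6) + (-2.6)·(-2.6) + (3.4)·(3.4)) / 4 = 27.2/4 = 6.8
  s[V,W] = ((1.4)·(0) + (0.4)·(0) + (-2.6)·(-2) + (-2.6)·(3) + (3.4)·(-1)) / 4 = -6/4 = -1.5
  s[W,W] = ((0)·(0) + (0)·(0) + (-2)·(-2) + (3)·(3) + (-1)·(-1)) / 4 = 14/4 = 3.5
  Sample standard deviations s_i = √(s[i,i]):
  s(U) = √(4.2) = 2.0494
  s(V) = √(6.8) = 2.6077
  s(W) = √(3.5) = 1.8708

Step 3 — r_{ij} = s_{ij} / (s_i · s_j):
  r[U,U] = 1 (diagonal).
  r[U,V] = 4.35 / (2.0494 · 2.6077) = 4.35 / 5.3442 = 0.814
  r[U,W] = -0.75 / (2.0494 · 1.8708) = -0.75 / 3.8341 = -0.1956
  r[V,V] = 1 (diagonal).
  r[V,W] = -1.5 / (2.6077 · 1.8708) = -1.5 / 4.8785 = -0.3075
  r[W,W] = 1 (diagonal).

R is symmetric with unit diagonal. Assembling:

R = [[1, 0.814, -0.1956],
 [0.814, 1, -0.3075],
 [-0.1956, -0.3075, 1]]


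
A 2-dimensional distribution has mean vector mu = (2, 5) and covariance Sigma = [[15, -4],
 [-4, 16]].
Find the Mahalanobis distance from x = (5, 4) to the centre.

Step 1 — centre the observation: (x - mu) = (3, -1).

Step 2 — invert Sigma. det(Sigma) = 15·16 - (-4)² = 224.
  Sigma^{-1} = (1/det) · [[d, -b], [-b, a]] = [[0.0714, 0.0179],
 [0.0179, 0.067]].

Step 3 — form the quadratic (x - mu)^T · Sigma^{-1} · (x - mu):
  Sigma^{-1} · (x - mu) = (0.1964, -0.0134).
  (x - mu)^T · [Sigma^{-1} · (x - mu)] = (3)·(0.1964) + (-1)·(-0.0134) = 0.6027.

Step 4 — take square root: d = √(0.6027) ≈ 0.7763.

d(x, mu) = √(0.6027) ≈ 0.7763


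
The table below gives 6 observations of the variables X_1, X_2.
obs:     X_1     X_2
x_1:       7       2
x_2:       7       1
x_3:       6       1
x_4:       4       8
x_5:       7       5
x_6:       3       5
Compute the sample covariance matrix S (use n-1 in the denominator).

Step 1 — column means:
  mean(X_1) = (7 + 7 + 6 + 4 + 7 + 3) / 6 = 34/6 = 5.6667
  mean(X_2) = (2 + 1 + 1 + 8 + 5 + 5) / 6 = 22/6 = 3.6667

Step 2 — sample covariance S[i,j] = (1/(n-1)) · Σ_k (x_{k,i} - mean_i) · (x_{k,j} - mean_j), with n-1 = 5.
  S[X_1,X_1] = ((1.3333)·(1.3333) + (1.3333)·(1.3333) + (0.3333)·(0.3333) + (-1.6667)·(-1.6667) + (1.3333)·(1.3333) + (-2.6667)·(-2.6667)) / 5 = 15.3333/5 = 3.0667
  S[X_1,X_2] = ((1.3333)·(-1.6667) + (1.3333)·(-2.6667) + (0.3333)·(-2.6667) + (-1.6667)·(4.3333) + (1.3333)·(1.3333) + (-2.6667)·(1.3333)) / 5 = -15.6667/5 = -3.1333
  S[X_2,X_2] = ((-1.6667)·(-1.6667) + (-2.6667)·(-2.6667) + (-2.6667)·(-2.6667) + (4.3333)·(4.3333) + (1.3333)·(1.3333) + (1.3333)·(1.3333)) / 5 = 39.3333/5 = 7.8667

S is symmetric (S[j,i] = S[i,j]). Assembling:

S = [[3.0667, -3.1333],
 [-3.1333, 7.8667]]


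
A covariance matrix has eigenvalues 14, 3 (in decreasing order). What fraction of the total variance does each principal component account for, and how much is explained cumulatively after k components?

Step 1 — total variance = trace(Sigma) = Σ λ_i = 14 + 3 = 17.

Step 2 — fraction explained by component i = λ_i / Σ λ:
  PC1: 14/17 = 0.8235
  PC2: 3/17 = 0.1765

Step 3 — cumulative fraction after k components = (λ_1 + ... + λ_k) / Σ λ:
  k = 1: 14/17 = 0.8235
  k = 2: (14 + 3)/17 = 17/17 = 1

Summary (fraction, with percent):

explained: PC1 0.8235 (82.35%), PC2 0.1765 (17.65%);  cumulative: 0.8235, 1


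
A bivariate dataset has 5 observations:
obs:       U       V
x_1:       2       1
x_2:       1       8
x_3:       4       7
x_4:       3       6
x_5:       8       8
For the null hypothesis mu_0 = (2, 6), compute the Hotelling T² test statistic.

Step 1 — sample mean vector:
  mean(U) = (2 + 1 + 4 + 3 + 8) / 5 = 18/5 = 3.6
  mean(V) = (1 + 8 + 7 + 6 + 8) / 5 = 30/5 = 6
  x̄ = (3.6, 6),  deviation x̄ - mu_0 = (3.6, 6) - (2, 6) = (1.6, 0).

Step 2 — sample covariance matrix, S[i,j] = (1/(n-1)) · Σ_k (x_{k,i} - mean_i) · (x_{k,j} - mean_j), divisor n-1 = 4:
  S[U,U] = ((-1.6)·(-1.6) + (-2.6)·(-2.6) + (0.4)·(0.4) + (-0.6)·(-0.6) + (4.4)·(4.4)) / 4 = 29.2/4 = 7.3
  S[U,V] = ((-1.6)·(-5) + (-2.6)·(2) + (0.4)·(1) + (-0.6)·(0) + (4.4)·(2)) / 4 = 12/4 = 3
  S[V,V] = ((-5)·(-5) + (2)·(2) + (1)·(1) + (0)·(0) + (2)·(2)) / 4 = 34/4 = 8.5
  S = [[7.3, 3],
 [3, 8.5]].

Step 3 — invert S. det(S) = 7.3·8.5 - (3)² = 53.05.
  S^{-1} = (1/det) · [[d, -b], [-b, a]] = [[0.1602, -0.0566],
 [-0.0566, 0.1376]].

Step 4 — quadratic form (x̄ - mu_0)^T · S^{-1} · (x̄ - mu_0):
  S^{-1} · (x̄ - mu_0) = (0.2564, -0.0905),
  (x̄ - mu_0)^T · [...] = (1.6)·(0.2564) + (0)·(-0.0905) = 0.4102.

Step 5 — scale by n: T² = 5 · 0.4102 = 2.0509.

T² ≈ 2.0509


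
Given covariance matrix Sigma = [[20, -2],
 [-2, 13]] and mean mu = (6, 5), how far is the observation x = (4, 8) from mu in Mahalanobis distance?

Step 1 — centre the observation: (x - mu) = (-2, 3).

Step 2 — invert Sigma. det(Sigma) = 20·13 - (-2)² = 256.
  Sigma^{-1} = (1/det) · [[d, -b], [-b, a]] = [[0.0508, 0.0078],
 [0.0078, 0.0781]].

Step 3 — form the quadratic (x - mu)^T · Sigma^{-1} · (x - mu):
  Sigma^{-1} · (x - mu) = (-0.0781, 0.2188).
  (x - mu)^T · [Sigma^{-1} · (x - mu)] = (-2)·(-0.0781) + (3)·(0.2188) = 0.8125.

Step 4 — take square root: d = √(0.8125) ≈ 0.9014.

d(x, mu) = √(0.8125) ≈ 0.9014


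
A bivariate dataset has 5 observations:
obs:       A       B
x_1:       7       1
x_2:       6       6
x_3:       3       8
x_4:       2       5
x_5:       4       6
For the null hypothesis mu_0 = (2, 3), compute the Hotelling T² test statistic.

Step 1 — sample mean vector:
  mean(A) = (7 + 6 + 3 + 2 + 4) / 5 = 22/5 = 4.4
  mean(B) = (1 + 6 + 8 + 5 + 6) / 5 = 26/5 = 5.2
  x̄ = (4.4, 5.2),  deviation x̄ - mu_0 = (4.4, 5.2) - (2, 3) = (2.4, 2.2).

Step 2 — sample covariance matrix, S[i,j] = (1/(n-1)) · Σ_k (x_{k,i} - mean_i) · (x_{k,j} - mean_j), divisor n-1 = 4:
  S[A,A] = ((2.6)·(2.6) + (1.6)·(1.6) + (-1.4)·(-1.4) + (-2.4)·(-2.4) + (-0.4)·(-0.4)) / 4 = 17.2/4 = 4.3
  S[A,B] = ((2.6)·(-4.2) + (1.6)·(0.8) + (-1.4)·(2.8) + (-2.4)·(-0.2) + (-0.4)·(0.8)) / 4 = -13.4/4 = -3.35
  S[B,B] = ((-4.2)·(-4.2) + (0.8)·(0.8) + (2.8)·(2.8) + (-0.2)·(-0.2) + (0.8)·(0.8)) / 4 = 26.8/4 = 6.7
  S = [[4.3, -3.35],
 [-3.35, 6.7]].

Step 3 — invert S. det(S) = 4.3·6.7 - (-3.35)² = 17.5875.
  S^{-1} = (1/det) · [[d, -b], [-b, a]] = [[0.381, 0.1905],
 [0.1905, 0.2445]].

Step 4 — quadratic form (x̄ - mu_0)^T · S^{-1} · (x̄ - mu_0):
  S^{-1} · (x̄ - mu_0) = (1.3333, 0.995),
  (x̄ - mu_0)^T · [...] = (2.4)·(1.3333) + (2.2)·(0.995) = 5.3891.

Step 5 — scale by n: T² = 5 · 5.3891 = 26.9453.

T² ≈ 26.9453


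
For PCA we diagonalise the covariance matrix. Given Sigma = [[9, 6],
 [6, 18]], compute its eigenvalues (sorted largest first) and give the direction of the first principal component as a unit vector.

Step 1 — characteristic polynomial of 2×2 Sigma:
  det(Sigma - λI) = λ² - trace · λ + det = 0.
  trace = 9 + 18 = 27, det = 9·18 - (6)² = 126.
Step 2 — discriminant:
  Δ = trace² - 4·det = 729 - 504 = 225.
Step 3 — eigenvalues:
  λ = (trace ± √Δ)/2 = (27 ± 15)/2,
  λ_1 = 21,  λ_2 = 6.

Step 4 — unit eigenvector for λ_1: solve (Sigma - λ_1 I)v = 0. First row:
  (9 - 21)·v_x + (6)·v_y = 0, i.e. (-12)·v_x + (6)·v_y = 0,
  so v ∝ (b, λ_1 - a) = (6, 12) = u.
  ||u|| = √((6)² + (12)²) = √(180) ≈ 13.4164,
  v_1 = u/||u|| ≈ (0.4472, 0.8944) (||v_1|| = 1).

λ_1 = 21,  λ_2 = 6;  v_1 ≈ (0.4472, 0.8944)
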